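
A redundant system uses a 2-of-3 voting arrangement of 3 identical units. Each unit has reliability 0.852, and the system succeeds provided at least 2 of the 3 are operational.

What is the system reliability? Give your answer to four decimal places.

R = Σ_{i=2}^{3} C(3,i) p^i (1−p)^{3−i} with p = 0.852
C(3,2)·0.852^2·0.148^1 = 0.322301
C(3,3)·0.852^3·0.148^0 = 0.618470
Sum = 0.9408

0.9408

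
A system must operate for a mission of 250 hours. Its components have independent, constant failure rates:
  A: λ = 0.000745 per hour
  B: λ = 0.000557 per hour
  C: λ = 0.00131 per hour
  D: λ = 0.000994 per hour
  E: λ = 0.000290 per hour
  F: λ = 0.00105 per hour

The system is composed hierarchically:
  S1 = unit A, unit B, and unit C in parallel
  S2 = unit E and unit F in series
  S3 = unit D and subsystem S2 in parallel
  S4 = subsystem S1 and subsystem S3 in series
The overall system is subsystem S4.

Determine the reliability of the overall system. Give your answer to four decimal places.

R(A) = exp(−0.000745 × 250) = 0.830066
R(B) = exp(−0.000557 × 250) = 0.870010
R(C) = exp(−0.00131 × 250) = 0.720723
R(D) = exp(−0.000994 × 250) = 0.779970
R(E) = exp(−0.000290 × 250) = 0.930066
R(F) = exp(−0.00105 × 250) = 0.769126
Parallel (A, B, and C): 1 − (1 − 0.830066)(1 − 0.870010)(1 − 0.720723) = 0.993831
Series (E and F): 0.930066 × 0.769126 = 0.715338
Parallel (D and [0.715338]): 1 − (1 − 0.779970)(1 − 0.715338) = 0.937366
Series ([0.993831] and [0.937366]): 0.993831 × 0.937366 = 0.9316

0.9316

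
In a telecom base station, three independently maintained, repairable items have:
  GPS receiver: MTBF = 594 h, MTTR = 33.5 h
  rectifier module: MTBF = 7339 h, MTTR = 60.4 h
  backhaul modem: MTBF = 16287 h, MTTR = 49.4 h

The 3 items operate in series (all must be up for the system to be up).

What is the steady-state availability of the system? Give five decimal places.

0.93605

A(GPS receiver) = MTBF/(MTBF+MTTR) = 594/(594+33.5) = 0.946614
A(rectifier module) = MTBF/(MTBF+MTTR) = 7339/(7339+60.4) = 0.991837
A(backhaul modem) = MTBF/(MTBF+MTTR) = 16287/(16287+49.4) = 0.996976
Series availability: 0.946614 × 0.991837 × 0.996976 = 0.93605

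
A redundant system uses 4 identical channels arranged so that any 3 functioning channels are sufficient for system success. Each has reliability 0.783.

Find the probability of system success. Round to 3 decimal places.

R = Σ_{i=3}^{4} C(4,i) p^i (1−p)^{4−i} with p = 0.783
C(4,3)·0.783^3·0.217^1 = 0.41668
C(4,4)·0.783^4·0.217^0 = 0.37588
Sum = 0.793

0.793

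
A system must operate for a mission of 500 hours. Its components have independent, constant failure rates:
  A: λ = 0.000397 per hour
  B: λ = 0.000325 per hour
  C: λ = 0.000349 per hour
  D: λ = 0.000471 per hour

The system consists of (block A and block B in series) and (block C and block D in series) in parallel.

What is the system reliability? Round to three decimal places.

R(A) = exp(−0.000397 × 500) = 0.81996
R(B) = exp(−0.000325 × 500) = 0.85002
R(C) = exp(−0.000349 × 500) = 0.83988
R(D) = exp(−0.000471 × 500) = 0.79018
Series (A and B): 0.81996 × 0.85002 = 0.69698
Series (C and D): 0.83988 × 0.79018 = 0.66366
Parallel ([0.69698] and [0.66366]): 1 − (1 − 0.69698)(1 − 0.66366) = 0.898

0.898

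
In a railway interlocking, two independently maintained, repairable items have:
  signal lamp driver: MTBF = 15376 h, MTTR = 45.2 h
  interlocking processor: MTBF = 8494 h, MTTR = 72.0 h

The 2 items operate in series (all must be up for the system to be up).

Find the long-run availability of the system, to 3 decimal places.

A(signal lamp driver) = MTBF/(MTBF+MTTR) = 15376/(15376+45.2) = 0.997069
A(interlocking processor) = MTBF/(MTBF+MTTR) = 8494/(8494+72.0) = 0.991595
Series availability: 0.997069 × 0.991595 = 0.989

0.989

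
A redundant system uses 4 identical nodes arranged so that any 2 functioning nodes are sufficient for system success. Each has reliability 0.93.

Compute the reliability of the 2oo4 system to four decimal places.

R = Σ_{i=2}^{4} C(4,i) p^i (1−p)^{4−i} with p = 0.93
C(4,2)·0.93^2·0.07^2 = 0.025428
C(4,3)·0.93^3·0.07^1 = 0.225220
C(4,4)·0.93^4·0.07^0 = 0.748052
Sum = 0.9987

0.9987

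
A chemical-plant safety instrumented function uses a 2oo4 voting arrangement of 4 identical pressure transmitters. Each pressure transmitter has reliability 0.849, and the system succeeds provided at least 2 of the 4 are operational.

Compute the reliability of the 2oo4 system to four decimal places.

R = Σ_{i=2}^{4} C(4,i) p^i (1−p)^{4−i} with p = 0.849
C(4,2)·0.849^2·0.151^2 = 0.098610
C(4,3)·0.849^3·0.151^1 = 0.369624
C(4,4)·0.849^4·0.151^0 = 0.519554
Sum = 0.9878

0.9878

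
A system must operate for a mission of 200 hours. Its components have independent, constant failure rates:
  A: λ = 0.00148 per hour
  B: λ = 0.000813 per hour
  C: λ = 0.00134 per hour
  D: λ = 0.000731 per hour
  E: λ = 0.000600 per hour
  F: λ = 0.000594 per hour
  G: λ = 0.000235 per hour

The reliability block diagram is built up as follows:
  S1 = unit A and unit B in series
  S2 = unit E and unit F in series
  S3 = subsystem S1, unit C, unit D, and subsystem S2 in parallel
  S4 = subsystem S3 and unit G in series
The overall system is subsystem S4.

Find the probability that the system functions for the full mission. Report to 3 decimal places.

0.952

R(A) = exp(−0.00148 × 200) = 0.74379
R(B) = exp(−0.000813 × 200) = 0.84993
R(C) = exp(−0.00134 × 200) = 0.76491
R(D) = exp(−0.000731 × 200) = 0.86398
R(E) = exp(−0.000600 × 200) = 0.88692
R(F) = exp(−0.000594 × 200) = 0.88799
R(G) = exp(−0.000235 × 200) = 0.95409
Series (A and B): 0.74379 × 0.84993 = 0.63217
Series (E and F): 0.88692 × 0.88799 = 0.78758
Parallel ([0.63217], C, D, and [0.78758]): 1 − (1 − 0.63217)(1 − 0.76491)(1 − 0.86398)(1 − 0.78758) = 0.99750
Series ([0.99750] and G): 0.99750 × 0.95409 = 0.952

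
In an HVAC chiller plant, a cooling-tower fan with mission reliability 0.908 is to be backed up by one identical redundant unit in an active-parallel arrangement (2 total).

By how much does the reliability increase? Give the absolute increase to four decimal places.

0.0835

R_before = 0.908
R_after = 1 − (1 − 0.908)^2 = 0.9915
ΔR = 0.9915 − 0.908 = 0.0835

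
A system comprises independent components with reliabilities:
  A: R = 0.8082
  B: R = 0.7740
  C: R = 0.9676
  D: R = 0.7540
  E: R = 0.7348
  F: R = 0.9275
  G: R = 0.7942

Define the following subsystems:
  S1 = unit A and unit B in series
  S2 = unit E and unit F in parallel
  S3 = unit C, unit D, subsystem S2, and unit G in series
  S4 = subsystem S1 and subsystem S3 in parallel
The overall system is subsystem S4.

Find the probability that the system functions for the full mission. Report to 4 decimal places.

Series (A and B): 0.808200 × 0.774000 = 0.625547
Parallel (E and F): 1 − (1 − 0.734800)(1 − 0.927500) = 0.980773
Series (C, D, [0.980773], and G): 0.967600 × 0.754000 × 0.980773 × 0.794200 = 0.568284
Parallel ([0.625547] and [0.568284]): 1 − (1 − 0.625547)(1 − 0.568284) = 0.8383

0.8383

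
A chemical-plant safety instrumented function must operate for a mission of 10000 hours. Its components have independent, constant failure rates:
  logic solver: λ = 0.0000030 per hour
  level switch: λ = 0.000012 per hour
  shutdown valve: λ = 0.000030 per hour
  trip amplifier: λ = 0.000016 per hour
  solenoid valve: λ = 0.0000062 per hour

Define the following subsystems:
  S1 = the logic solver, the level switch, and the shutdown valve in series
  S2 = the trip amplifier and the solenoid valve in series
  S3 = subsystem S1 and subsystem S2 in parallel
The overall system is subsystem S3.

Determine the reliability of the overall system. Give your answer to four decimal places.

R(logic solver) = exp(−0.0000030 × 10000) = 0.970446
R(level switch) = exp(−0.000012 × 10000) = 0.886920
R(shutdown valve) = exp(−0.000030 × 10000) = 0.740818
R(trip amplifier) = exp(−0.000016 × 10000) = 0.852144
R(solenoid valve) = exp(−0.0000062 × 10000) = 0.939883
Series (logic solver, level switch, and shutdown valve): 0.970446 × 0.886920 × 0.740818 = 0.637628
Series (trip amplifier and solenoid valve): 0.852144 × 0.939883 = 0.800916
Parallel ([0.637628] and [0.800916]): 1 − (1 − 0.637628)(1 − 0.800916) = 0.9279

0.9279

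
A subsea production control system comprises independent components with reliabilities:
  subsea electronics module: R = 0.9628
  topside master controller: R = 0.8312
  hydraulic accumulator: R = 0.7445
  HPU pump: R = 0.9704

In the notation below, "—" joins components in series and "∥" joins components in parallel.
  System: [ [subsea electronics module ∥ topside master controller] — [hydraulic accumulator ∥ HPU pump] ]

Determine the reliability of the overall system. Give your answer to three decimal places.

0.986

Parallel (subsea electronics module and topside master controller): 1 − (1 − 0.96280)(1 − 0.83120) = 0.99372
Parallel (hydraulic accumulator and HPU pump): 1 − (1 − 0.74450)(1 − 0.97040) = 0.99244
Series ([0.99372] and [0.99244]): 0.99372 × 0.99244 = 0.986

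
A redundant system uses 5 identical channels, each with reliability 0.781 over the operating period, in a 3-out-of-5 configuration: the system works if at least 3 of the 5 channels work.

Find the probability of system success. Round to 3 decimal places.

R = Σ_{i=3}^{5} C(5,i) p^i (1−p)^{5−i} with p = 0.781
C(5,3)·0.781^3·0.219^2 = 0.22848
C(5,4)·0.781^4·0.219^1 = 0.40740
C(5,5)·0.781^5·0.219^0 = 0.29057
Sum = 0.926

0.926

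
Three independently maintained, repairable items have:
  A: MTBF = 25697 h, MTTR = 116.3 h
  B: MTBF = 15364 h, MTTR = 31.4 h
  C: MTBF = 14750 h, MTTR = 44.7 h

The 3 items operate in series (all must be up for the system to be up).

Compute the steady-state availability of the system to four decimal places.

A(A) = MTBF/(MTBF+MTTR) = 25697/(25697+116.3) = 0.995495
A(B) = MTBF/(MTBF+MTTR) = 15364/(15364+31.4) = 0.997960
A(C) = MTBF/(MTBF+MTTR) = 14750/(14750+44.7) = 0.996979
Series availability: 0.995495 × 0.997960 × 0.996979 = 0.9905

0.9905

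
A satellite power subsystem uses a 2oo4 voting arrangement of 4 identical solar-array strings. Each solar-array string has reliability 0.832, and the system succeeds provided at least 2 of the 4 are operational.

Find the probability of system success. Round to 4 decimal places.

R = Σ_{i=2}^{4} C(4,i) p^i (1−p)^{4−i} with p = 0.832
C(4,2)·0.832^2·0.168^2 = 0.117224
C(4,3)·0.832^3·0.168^1 = 0.387025
C(4,4)·0.832^4·0.168^0 = 0.479174
Sum = 0.9834

0.9834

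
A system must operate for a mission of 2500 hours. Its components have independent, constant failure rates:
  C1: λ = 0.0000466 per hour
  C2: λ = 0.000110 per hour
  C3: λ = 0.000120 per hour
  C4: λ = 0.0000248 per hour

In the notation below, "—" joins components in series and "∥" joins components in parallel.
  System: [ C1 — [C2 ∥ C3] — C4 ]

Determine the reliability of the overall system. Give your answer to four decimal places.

R(C1) = exp(−0.0000466 × 2500) = 0.890030
R(C2) = exp(−0.000110 × 2500) = 0.759572
R(C3) = exp(−0.000120 × 2500) = 0.740818
R(C4) = exp(−0.0000248 × 2500) = 0.939883
Parallel (C2 and C3): 1 − (1 − 0.759572)(1 − 0.740818) = 0.937685
Series (C1, [0.937685], and C4): 0.890030 × 0.937685 × 0.939883 = 0.7844

0.7844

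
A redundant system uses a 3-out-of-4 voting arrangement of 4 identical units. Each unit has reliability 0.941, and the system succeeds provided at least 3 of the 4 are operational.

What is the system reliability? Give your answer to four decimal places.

R = Σ_{i=3}^{4} C(4,i) p^i (1−p)^{4−i} with p = 0.941
C(4,3)·0.941^3·0.059^1 = 0.196644
C(4,4)·0.941^4·0.059^0 = 0.784077
Sum = 0.9807

0.9807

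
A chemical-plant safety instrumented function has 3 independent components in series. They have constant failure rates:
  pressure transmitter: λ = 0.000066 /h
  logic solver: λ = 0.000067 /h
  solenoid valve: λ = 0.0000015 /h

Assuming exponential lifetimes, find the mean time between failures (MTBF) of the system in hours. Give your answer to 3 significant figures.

7430

Series of exponential components: λ_sys = Σ λ_i
λ_sys = 0.000066 + 0.000067 + 0.0000015 = 1.3450e-04 /h
MTBF = 1 / λ_sys = 7430 h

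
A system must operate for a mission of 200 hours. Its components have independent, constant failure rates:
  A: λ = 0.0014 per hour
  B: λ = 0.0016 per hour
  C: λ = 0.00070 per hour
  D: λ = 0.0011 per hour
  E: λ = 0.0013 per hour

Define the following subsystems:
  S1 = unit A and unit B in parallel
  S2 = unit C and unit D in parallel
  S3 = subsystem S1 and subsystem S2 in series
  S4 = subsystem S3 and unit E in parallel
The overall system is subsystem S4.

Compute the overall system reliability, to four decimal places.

R(A) = exp(−0.0014 × 200) = 0.755784
R(B) = exp(−0.0016 × 200) = 0.726149
R(C) = exp(−0.00070 × 200) = 0.869358
R(D) = exp(−0.0011 × 200) = 0.802519
R(E) = exp(−0.0013 × 200) = 0.771052
Parallel (A and B): 1 − (1 − 0.755784)(1 − 0.726149) = 0.933121
Parallel (C and D): 1 − (1 − 0.869358)(1 − 0.802519) = 0.974201
Series ([0.933121] and [0.974201]): 0.933121 × 0.974201 = 0.909047
Parallel ([0.909047] and E): 1 − (1 − 0.909047)(1 − 0.771052) = 0.9792

0.9792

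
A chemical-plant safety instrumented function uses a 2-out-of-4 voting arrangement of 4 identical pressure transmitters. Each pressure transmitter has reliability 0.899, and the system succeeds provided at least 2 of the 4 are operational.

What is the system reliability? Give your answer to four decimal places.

R = Σ_{i=2}^{4} C(4,i) p^i (1−p)^{4−i} with p = 0.899
C(4,2)·0.899^2·0.101^2 = 0.049467
C(4,3)·0.899^3·0.101^1 = 0.293535
C(4,4)·0.899^4·0.101^0 = 0.653189
Sum = 0.9962

0.9962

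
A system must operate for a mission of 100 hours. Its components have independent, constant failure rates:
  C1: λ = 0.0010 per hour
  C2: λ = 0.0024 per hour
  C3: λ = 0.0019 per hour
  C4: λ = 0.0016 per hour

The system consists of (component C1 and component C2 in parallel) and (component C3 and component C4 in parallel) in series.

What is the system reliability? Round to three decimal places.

R(C1) = exp(−0.0010 × 100) = 0.90484
R(C2) = exp(−0.0024 × 100) = 0.78663
R(C3) = exp(−0.0019 × 100) = 0.82696
R(C4) = exp(−0.0016 × 100) = 0.85214
Parallel (C1 and C2): 1 − (1 − 0.90484)(1 − 0.78663) = 0.97970
Parallel (C3 and C4): 1 − (1 − 0.82696)(1 − 0.85214) = 0.97441
Series ([0.97970] and [0.97441]): 0.97970 × 0.97441 = 0.955

0.955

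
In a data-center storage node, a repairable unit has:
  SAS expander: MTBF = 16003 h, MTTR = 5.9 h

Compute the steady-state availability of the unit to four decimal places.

0.9996

A(SAS expander) = MTBF/(MTBF+MTTR) = 16003/(16003+5.9) = 0.9996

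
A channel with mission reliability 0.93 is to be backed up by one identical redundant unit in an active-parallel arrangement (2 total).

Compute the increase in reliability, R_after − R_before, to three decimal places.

0.065

R_before = 0.93
R_after = 1 − (1 − 0.93)^2 = 0.995
ΔR = 0.995 − 0.93 = 0.065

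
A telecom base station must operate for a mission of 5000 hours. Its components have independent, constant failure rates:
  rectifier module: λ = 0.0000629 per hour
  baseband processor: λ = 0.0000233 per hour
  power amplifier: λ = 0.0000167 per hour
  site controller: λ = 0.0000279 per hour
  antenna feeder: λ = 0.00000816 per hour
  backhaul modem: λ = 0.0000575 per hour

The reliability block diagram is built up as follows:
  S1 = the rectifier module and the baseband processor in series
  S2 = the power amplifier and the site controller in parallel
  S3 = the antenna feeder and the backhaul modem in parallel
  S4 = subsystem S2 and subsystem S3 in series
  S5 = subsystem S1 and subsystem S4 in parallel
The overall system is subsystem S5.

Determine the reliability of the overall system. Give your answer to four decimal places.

R(rectifier module) = exp(−0.0000629 × 5000) = 0.730154
R(baseband processor) = exp(−0.0000233 × 5000) = 0.890030
R(power amplifier) = exp(−0.0000167 × 5000) = 0.919891
R(site controller) = exp(−0.0000279 × 5000) = 0.869793
R(antenna feeder) = exp(−0.00000816 × 5000) = 0.960021
R(backhaul modem) = exp(−0.0000575 × 5000) = 0.750137
Series (rectifier module and baseband processor): 0.730154 × 0.890030 = 0.649859
Parallel (power amplifier and site controller): 1 − (1 − 0.919891)(1 − 0.869793) = 0.989569
Parallel (antenna feeder and backhaul modem): 1 − (1 − 0.960021)(1 − 0.750137) = 0.990011
Series ([0.989569] and [0.990011]): 0.989569 × 0.990011 = 0.979684
Parallel ([0.649859] and [0.979684]): 1 − (1 − 0.649859)(1 − 0.979684) = 0.9929

0.9929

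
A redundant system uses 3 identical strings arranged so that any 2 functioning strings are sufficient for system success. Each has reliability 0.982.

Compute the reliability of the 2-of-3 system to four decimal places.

R = Σ_{i=2}^{3} C(3,i) p^i (1−p)^{3−i} with p = 0.982
C(3,2)·0.982^2·0.018^1 = 0.052073
C(3,3)·0.982^3·0.018^0 = 0.946966
Sum = 0.9990

0.9990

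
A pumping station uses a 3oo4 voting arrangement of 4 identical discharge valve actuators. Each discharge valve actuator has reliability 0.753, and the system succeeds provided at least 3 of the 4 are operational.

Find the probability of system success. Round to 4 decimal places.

R = Σ_{i=3}^{4} C(4,i) p^i (1−p)^{4−i} with p = 0.753
C(4,3)·0.753^3·0.247^1 = 0.421834
C(4,4)·0.753^4·0.247^0 = 0.321499
Sum = 0.7433

0.7433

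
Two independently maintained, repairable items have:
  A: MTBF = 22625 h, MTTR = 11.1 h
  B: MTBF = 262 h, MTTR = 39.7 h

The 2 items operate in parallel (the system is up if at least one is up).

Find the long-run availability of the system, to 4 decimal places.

0.9999

A(A) = MTBF/(MTBF+MTTR) = 22625/(22625+11.1) = 0.999510
A(B) = MTBF/(MTBF+MTTR) = 262/(262+39.7) = 0.868412
Parallel availability: 1 − (1 − 0.999510)(1 − 0.868412) = 0.9999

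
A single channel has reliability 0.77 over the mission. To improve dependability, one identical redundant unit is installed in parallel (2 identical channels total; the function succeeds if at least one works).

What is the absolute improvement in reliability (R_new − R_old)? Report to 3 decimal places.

0.177

R_before = 0.77
R_after = 1 − (1 − 0.77)^2 = 0.947
ΔR = 0.947 − 0.77 = 0.177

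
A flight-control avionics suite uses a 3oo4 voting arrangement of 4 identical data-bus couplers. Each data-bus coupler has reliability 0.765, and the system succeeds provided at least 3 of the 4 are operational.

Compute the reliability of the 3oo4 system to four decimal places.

0.7633

R = Σ_{i=3}^{4} C(4,i) p^i (1−p)^{4−i} with p = 0.765
C(4,3)·0.765^3·0.235^1 = 0.420835
C(4,4)·0.765^4·0.235^0 = 0.342488
Sum = 0.7633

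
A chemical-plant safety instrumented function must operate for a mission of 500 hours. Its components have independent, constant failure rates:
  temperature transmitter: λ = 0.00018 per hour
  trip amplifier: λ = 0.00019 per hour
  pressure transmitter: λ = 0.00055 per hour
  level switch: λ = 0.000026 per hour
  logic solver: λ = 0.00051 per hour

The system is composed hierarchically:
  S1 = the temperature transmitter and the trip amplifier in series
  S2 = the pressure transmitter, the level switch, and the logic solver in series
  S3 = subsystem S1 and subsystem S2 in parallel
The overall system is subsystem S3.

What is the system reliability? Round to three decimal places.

0.929

R(temperature transmitter) = exp(−0.00018 × 500) = 0.91393
R(trip amplifier) = exp(−0.00019 × 500) = 0.90937
R(pressure transmitter) = exp(−0.00055 × 500) = 0.75957
R(level switch) = exp(−0.000026 × 500) = 0.98708
R(logic solver) = exp(−0.00051 × 500) = 0.77492
Series (temperature transmitter and trip amplifier): 0.91393 × 0.90937 = 0.83110
Series (pressure transmitter, level switch, and logic solver): 0.75957 × 0.98708 × 0.77492 = 0.58100
Parallel ([0.83110] and [0.58100]): 1 − (1 − 0.83110)(1 − 0.58100) = 0.929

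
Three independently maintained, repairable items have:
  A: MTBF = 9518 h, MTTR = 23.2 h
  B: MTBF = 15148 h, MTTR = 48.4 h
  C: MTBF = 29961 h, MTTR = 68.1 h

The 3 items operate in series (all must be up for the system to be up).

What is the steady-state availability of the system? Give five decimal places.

A(A) = MTBF/(MTBF+MTTR) = 9518/(9518+23.2) = 0.997568
A(B) = MTBF/(MTBF+MTTR) = 15148/(15148+48.4) = 0.996815
A(C) = MTBF/(MTBF+MTTR) = 29961/(29961+68.1) = 0.997732
Series availability: 0.997568 × 0.996815 × 0.997732 = 0.99214

0.99214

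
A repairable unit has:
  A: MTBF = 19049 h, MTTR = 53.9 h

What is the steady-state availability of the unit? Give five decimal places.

A(A) = MTBF/(MTBF+MTTR) = 19049/(19049+53.9) = 0.99718

0.99718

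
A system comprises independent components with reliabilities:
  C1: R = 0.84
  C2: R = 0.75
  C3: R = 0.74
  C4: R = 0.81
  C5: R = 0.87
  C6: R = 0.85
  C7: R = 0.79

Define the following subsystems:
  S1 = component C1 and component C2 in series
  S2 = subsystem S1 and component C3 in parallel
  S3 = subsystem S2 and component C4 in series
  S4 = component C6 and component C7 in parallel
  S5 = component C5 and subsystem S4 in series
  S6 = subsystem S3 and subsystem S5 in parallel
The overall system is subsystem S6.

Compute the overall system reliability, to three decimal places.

Series (C1 and C2): 0.84000 × 0.75000 = 0.63000
Parallel ([0.63000] and C3): 1 − (1 − 0.63000)(1 − 0.74000) = 0.90380
Series ([0.90380] and C4): 0.90380 × 0.81000 = 0.73208
Parallel (C6 and C7): 1 − (1 − 0.85000)(1 − 0.79000) = 0.96850
Series (C5 and [0.96850]): 0.87000 × 0.96850 = 0.84260
Parallel ([0.73208] and [0.84260]): 1 − (1 − 0.73208)(1 − 0.84260) = 0.958

0.958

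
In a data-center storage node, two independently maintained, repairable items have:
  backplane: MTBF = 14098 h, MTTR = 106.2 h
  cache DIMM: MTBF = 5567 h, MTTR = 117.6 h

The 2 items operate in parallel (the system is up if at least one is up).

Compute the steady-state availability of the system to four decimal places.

0.9998

A(backplane) = MTBF/(MTBF+MTTR) = 14098/(14098+106.2) = 0.992523
A(cache DIMM) = MTBF/(MTBF+MTTR) = 5567/(5567+117.6) = 0.979313
Parallel availability: 1 − (1 − 0.992523)(1 − 0.979313) = 0.9998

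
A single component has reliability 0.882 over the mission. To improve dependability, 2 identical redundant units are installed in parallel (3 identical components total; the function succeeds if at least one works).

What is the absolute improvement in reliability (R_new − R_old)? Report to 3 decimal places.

R_before = 0.882
R_after = 1 − (1 − 0.882)^3 = 0.998
ΔR = 0.998 − 0.882 = 0.116

0.116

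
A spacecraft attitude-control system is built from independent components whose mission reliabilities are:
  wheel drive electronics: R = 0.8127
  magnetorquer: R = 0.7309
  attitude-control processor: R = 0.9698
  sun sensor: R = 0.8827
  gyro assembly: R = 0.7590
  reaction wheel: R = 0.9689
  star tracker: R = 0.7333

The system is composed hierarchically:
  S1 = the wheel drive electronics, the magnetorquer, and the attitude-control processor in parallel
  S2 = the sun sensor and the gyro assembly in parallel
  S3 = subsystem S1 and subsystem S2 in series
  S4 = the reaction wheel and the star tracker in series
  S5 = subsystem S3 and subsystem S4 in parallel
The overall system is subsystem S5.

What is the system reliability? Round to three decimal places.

Parallel (wheel drive electronics, magnetorquer, and attitude-control processor): 1 − (1 − 0.81270)(1 − 0.73090)(1 − 0.96980) = 0.99848
Parallel (sun sensor and gyro assembly): 1 − (1 − 0.88270)(1 − 0.75900) = 0.97173
Series ([0.99848] and [0.97173]): 0.99848 × 0.97173 = 0.97025
Series (reaction wheel and star tracker): 0.96890 × 0.73330 = 0.71049
Parallel ([0.97025] and [0.71049]): 1 − (1 − 0.97025)(1 − 0.71049) = 0.991

0.991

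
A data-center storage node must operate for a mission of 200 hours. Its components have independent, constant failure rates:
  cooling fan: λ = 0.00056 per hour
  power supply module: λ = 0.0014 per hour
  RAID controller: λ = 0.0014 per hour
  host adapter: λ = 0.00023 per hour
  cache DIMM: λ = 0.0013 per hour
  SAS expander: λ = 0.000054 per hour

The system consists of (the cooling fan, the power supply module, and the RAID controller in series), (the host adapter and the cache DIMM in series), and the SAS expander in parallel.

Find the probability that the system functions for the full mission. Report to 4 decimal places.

R(cooling fan) = exp(−0.00056 × 200) = 0.894044
R(power supply module) = exp(−0.0014 × 200) = 0.755784
R(RAID controller) = exp(−0.0014 × 200) = 0.755784
R(host adapter) = exp(−0.00023 × 200) = 0.955042
R(cache DIMM) = exp(−0.0013 × 200) = 0.771052
R(SAS expander) = exp(−0.000054 × 200) = 0.989258
Series (cooling fan, power supply module, and RAID controller): 0.894044 × 0.755784 × 0.755784 = 0.510686
Series (host adapter and cache DIMM): 0.955042 × 0.771052 = 0.736387
Parallel ([0.510686], [0.736387], and SAS expander): 1 − (1 − 0.510686)(1 − 0.736387)(1 − 0.989258) = 0.9986

0.9986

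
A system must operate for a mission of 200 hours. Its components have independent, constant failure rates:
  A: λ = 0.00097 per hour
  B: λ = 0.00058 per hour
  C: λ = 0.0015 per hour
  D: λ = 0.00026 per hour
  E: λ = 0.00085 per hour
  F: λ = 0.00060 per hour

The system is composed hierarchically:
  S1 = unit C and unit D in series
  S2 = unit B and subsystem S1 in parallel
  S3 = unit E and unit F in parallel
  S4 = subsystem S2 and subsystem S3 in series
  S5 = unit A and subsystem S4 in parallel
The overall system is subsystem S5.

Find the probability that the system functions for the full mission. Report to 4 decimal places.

0.9913

R(A) = exp(−0.00097 × 200) = 0.823658
R(B) = exp(−0.00058 × 200) = 0.890475
R(C) = exp(−0.0015 × 200) = 0.740818
R(D) = exp(−0.00026 × 200) = 0.949329
R(E) = exp(−0.00085 × 200) = 0.843665
R(F) = exp(−0.00060 × 200) = 0.886920
Series (C and D): 0.740818 × 0.949329 = 0.703280
Parallel (B and [0.703280]): 1 − (1 − 0.890475)(1 − 0.703280) = 0.967502
Parallel (E and F): 1 − (1 − 0.843665)(1 − 0.886920) = 0.982322
Series ([0.967502] and [0.982322]): 0.967502 × 0.982322 = 0.950398
Parallel (A and [0.950398]): 1 − (1 − 0.823658)(1 − 0.950398) = 0.9913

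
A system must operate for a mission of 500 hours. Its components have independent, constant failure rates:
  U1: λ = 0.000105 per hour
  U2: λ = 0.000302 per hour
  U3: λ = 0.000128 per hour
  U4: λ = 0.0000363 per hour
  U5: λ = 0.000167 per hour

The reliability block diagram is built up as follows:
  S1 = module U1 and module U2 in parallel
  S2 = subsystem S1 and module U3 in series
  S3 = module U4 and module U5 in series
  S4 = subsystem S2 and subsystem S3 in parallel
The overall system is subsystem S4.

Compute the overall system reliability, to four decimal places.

0.9934

R(U1) = exp(−0.000105 × 500) = 0.948854
R(U2) = exp(−0.000302 × 500) = 0.859848
R(U3) = exp(−0.000128 × 500) = 0.938005
R(U4) = exp(−0.0000363 × 500) = 0.982014
R(U5) = exp(−0.000167 × 500) = 0.919891
Parallel (U1 and U2): 1 − (1 − 0.948854)(1 − 0.859848) = 0.992832
Series ([0.992832] and U3): 0.992832 × 0.938005 = 0.931281
Series (U4 and U5): 0.982014 × 0.919891 = 0.903346
Parallel ([0.931281] and [0.903346]): 1 − (1 − 0.931281)(1 − 0.903346) = 0.9934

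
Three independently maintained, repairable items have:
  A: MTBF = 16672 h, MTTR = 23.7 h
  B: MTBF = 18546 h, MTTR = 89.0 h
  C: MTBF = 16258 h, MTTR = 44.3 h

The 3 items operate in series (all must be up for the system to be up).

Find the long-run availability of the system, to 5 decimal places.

A(A) = MTBF/(MTBF+MTTR) = 16672/(16672+23.7) = 0.998580
A(B) = MTBF/(MTBF+MTTR) = 18546/(18546+89.0) = 0.995224
A(C) = MTBF/(MTBF+MTTR) = 16258/(16258+44.3) = 0.997283
Series availability: 0.998580 × 0.995224 × 0.997283 = 0.99111

0.99111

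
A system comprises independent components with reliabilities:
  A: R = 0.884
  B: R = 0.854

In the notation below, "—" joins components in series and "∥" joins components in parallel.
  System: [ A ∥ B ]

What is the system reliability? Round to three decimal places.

0.983

Parallel (A and B): 1 − (1 − 0.88400)(1 − 0.85400) = 0.983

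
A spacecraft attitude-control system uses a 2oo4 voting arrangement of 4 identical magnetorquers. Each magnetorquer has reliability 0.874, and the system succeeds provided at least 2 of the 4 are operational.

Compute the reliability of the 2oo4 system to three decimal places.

0.993

R = Σ_{i=2}^{4} C(4,i) p^i (1−p)^{4−i} with p = 0.874
C(4,2)·0.874^2·0.126^2 = 0.07276
C(4,3)·0.874^3·0.126^1 = 0.33648
C(4,4)·0.874^4·0.126^0 = 0.58351
Sum = 0.993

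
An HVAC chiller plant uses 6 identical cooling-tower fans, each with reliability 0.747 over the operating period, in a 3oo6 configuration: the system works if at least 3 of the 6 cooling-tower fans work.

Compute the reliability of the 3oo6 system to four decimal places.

0.9608

R = Σ_{i=3}^{6} C(6,i) p^i (1−p)^{6−i} with p = 0.747
C(6,3)·0.747^3·0.253^3 = 0.135006
C(6,4)·0.747^4·0.253^2 = 0.298961
C(6,5)·0.747^5·0.253^1 = 0.353081
C(6,6)·0.747^6·0.253^0 = 0.173750
Sum = 0.9608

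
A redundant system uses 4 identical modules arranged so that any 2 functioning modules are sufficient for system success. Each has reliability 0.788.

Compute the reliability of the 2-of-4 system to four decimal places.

R = Σ_{i=2}^{4} C(4,i) p^i (1−p)^{4−i} with p = 0.788
C(4,2)·0.788^2·0.212^2 = 0.167446
C(4,3)·0.788^3·0.212^1 = 0.414930
C(4,4)·0.788^4·0.212^0 = 0.385571
Sum = 0.9679

0.9679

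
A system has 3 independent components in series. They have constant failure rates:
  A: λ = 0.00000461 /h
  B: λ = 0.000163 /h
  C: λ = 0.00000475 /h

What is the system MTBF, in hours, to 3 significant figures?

Series of exponential components: λ_sys = Σ λ_i
λ_sys = 0.00000461 + 0.000163 + 0.00000475 = 1.7236e-04 /h
MTBF = 1 / λ_sys = 5800 h

5800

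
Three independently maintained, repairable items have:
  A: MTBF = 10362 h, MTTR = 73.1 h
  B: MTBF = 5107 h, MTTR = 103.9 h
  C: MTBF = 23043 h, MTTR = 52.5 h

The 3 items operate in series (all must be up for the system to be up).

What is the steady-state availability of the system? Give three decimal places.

A(A) = MTBF/(MTBF+MTTR) = 10362/(10362+73.1) = 0.992995
A(B) = MTBF/(MTBF+MTTR) = 5107/(5107+103.9) = 0.980061
A(C) = MTBF/(MTBF+MTTR) = 23043/(23043+52.5) = 0.997727
Series availability: 0.992995 × 0.980061 × 0.997727 = 0.971

0.971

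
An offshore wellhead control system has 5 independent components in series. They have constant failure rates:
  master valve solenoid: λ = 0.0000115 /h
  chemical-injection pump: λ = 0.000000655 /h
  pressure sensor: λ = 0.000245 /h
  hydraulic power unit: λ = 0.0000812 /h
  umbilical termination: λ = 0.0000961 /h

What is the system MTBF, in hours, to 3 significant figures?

2300

Series of exponential components: λ_sys = Σ λ_i
λ_sys = 0.0000115 + 0.000000655 + 0.000245 + 0.0000812 + 0.0000961 = 4.3445e-04 /h
MTBF = 1 / λ_sys = 2300 h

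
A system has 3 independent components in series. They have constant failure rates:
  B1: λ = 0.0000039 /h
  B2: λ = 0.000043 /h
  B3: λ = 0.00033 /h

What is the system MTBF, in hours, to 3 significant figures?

Series of exponential components: λ_sys = Σ λ_i
λ_sys = 0.0000039 + 0.000043 + 0.00033 = 3.7690e-04 /h
MTBF = 1 / λ_sys = 2650 h

2650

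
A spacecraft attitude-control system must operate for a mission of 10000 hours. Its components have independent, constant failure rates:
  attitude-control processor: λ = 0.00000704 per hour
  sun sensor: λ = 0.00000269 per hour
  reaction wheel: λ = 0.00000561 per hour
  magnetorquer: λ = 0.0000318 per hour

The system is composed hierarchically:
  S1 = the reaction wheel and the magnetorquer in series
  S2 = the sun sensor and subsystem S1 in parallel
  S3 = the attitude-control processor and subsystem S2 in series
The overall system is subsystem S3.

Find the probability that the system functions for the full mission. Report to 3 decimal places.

0.924

R(attitude-control processor) = exp(−0.00000704 × 10000) = 0.93202
R(sun sensor) = exp(−0.00000269 × 10000) = 0.97346
R(reaction wheel) = exp(−0.00000561 × 10000) = 0.94544
R(magnetorquer) = exp(−0.0000318 × 10000) = 0.72760
Series (reaction wheel and magnetorquer): 0.94544 × 0.72760 = 0.68790
Parallel (sun sensor and [0.68790]): 1 − (1 − 0.97346)(1 − 0.68790) = 0.99172
Series (attitude-control processor and [0.99172]): 0.93202 × 0.99172 = 0.924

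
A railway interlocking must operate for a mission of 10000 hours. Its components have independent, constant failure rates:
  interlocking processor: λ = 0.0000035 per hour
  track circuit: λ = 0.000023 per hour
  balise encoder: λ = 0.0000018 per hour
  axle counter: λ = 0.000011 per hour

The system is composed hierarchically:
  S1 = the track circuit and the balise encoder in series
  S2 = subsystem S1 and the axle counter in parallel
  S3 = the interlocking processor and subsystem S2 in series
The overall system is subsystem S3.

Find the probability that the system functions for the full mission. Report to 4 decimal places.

R(interlocking processor) = exp(−0.0000035 × 10000) = 0.965605
R(track circuit) = exp(−0.000023 × 10000) = 0.794534
R(balise encoder) = exp(−0.0000018 × 10000) = 0.982161
R(axle counter) = exp(−0.000011 × 10000) = 0.895834
Series (track circuit and balise encoder): 0.794534 × 0.982161 = 0.780360
Parallel ([0.780360] and axle counter): 1 − (1 − 0.780360)(1 − 0.895834) = 0.977121
Series (interlocking processor and [0.977121]): 0.965605 × 0.977121 = 0.9435

0.9435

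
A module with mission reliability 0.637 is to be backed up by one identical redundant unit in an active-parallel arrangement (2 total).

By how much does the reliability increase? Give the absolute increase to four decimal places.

0.2312

R_before = 0.637
R_after = 1 − (1 − 0.637)^2 = 0.8682
ΔR = 0.8682 − 0.637 = 0.2312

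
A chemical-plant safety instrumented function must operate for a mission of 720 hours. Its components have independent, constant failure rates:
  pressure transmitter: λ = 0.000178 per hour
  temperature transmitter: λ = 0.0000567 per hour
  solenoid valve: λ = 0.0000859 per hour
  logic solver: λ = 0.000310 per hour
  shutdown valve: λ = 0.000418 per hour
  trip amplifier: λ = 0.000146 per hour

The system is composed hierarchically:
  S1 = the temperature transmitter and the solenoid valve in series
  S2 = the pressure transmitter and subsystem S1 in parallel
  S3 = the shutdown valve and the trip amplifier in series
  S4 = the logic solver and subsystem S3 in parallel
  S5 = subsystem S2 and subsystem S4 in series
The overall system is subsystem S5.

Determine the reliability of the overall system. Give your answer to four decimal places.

R(pressure transmitter) = exp(−0.000178 × 720) = 0.879713
R(temperature transmitter) = exp(−0.0000567 × 720) = 0.959998
R(solenoid valve) = exp(−0.0000859 × 720) = 0.940026
R(logic solver) = exp(−0.000310 × 720) = 0.799955
R(shutdown valve) = exp(−0.000418 × 720) = 0.740107
R(trip amplifier) = exp(−0.000146 × 720) = 0.900216
Series (temperature transmitter and solenoid valve): 0.959998 × 0.940026 = 0.902423
Parallel (pressure transmitter and [0.902423]): 1 − (1 − 0.879713)(1 − 0.902423) = 0.988263
Series (shutdown valve and trip amplifier): 0.740107 × 0.900216 = 0.666256
Parallel (logic solver and [0.666256]): 1 − (1 − 0.799955)(1 − 0.666256) = 0.933236
Series ([0.988263] and [0.933236]): 0.988263 × 0.933236 = 0.9223

0.9223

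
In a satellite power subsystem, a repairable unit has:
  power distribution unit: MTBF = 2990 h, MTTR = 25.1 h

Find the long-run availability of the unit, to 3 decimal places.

A(power distribution unit) = MTBF/(MTBF+MTTR) = 2990/(2990+25.1) = 0.992

0.992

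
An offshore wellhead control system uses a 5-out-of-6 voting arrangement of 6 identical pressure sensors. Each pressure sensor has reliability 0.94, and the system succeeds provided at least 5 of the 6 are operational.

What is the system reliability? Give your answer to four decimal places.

R = Σ_{i=5}^{6} C(6,i) p^i (1−p)^{6−i} with p = 0.94
C(6,5)·0.94^5·0.06^1 = 0.264205
C(6,6)·0.94^6·0.06^0 = 0.689870
Sum = 0.9541

0.9541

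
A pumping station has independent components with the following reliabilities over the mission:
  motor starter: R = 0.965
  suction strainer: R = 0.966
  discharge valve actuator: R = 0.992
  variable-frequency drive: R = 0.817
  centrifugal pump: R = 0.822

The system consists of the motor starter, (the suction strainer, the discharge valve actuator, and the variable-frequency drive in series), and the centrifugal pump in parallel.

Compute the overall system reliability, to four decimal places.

0.9986

Series (suction strainer, discharge valve actuator, and variable-frequency drive): 0.966000 × 0.992000 × 0.817000 = 0.782908
Parallel (motor starter, [0.782908], and centrifugal pump): 1 − (1 − 0.965000)(1 − 0.782908)(1 − 0.822000) = 0.9986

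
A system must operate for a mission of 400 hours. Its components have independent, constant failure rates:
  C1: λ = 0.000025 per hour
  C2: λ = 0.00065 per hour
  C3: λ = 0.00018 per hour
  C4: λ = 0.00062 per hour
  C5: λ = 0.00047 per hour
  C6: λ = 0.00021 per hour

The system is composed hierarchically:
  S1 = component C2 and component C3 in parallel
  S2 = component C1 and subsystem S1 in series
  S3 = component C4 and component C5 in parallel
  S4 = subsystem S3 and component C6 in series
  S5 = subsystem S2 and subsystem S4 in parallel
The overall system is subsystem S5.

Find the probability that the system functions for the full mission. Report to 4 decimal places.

0.9970

R(C1) = exp(−0.000025 × 400) = 0.990050
R(C2) = exp(−0.00065 × 400) = 0.771052
R(C3) = exp(−0.00018 × 400) = 0.930531
R(C4) = exp(−0.00062 × 400) = 0.780360
R(C5) = exp(−0.00047 × 400) = 0.828615
R(C6) = exp(−0.00021 × 400) = 0.919431
Parallel (C2 and C3): 1 − (1 − 0.771052)(1 − 0.930531) = 0.984095
Series (C1 and [0.984095]): 0.990050 × 0.984095 = 0.974303
Parallel (C4 and C5): 1 − (1 − 0.780360)(1 − 0.828615) = 0.962357
Series ([0.962357] and C6): 0.962357 × 0.919431 = 0.884821
Parallel ([0.974303] and [0.884821]): 1 − (1 − 0.974303)(1 − 0.884821) = 0.9970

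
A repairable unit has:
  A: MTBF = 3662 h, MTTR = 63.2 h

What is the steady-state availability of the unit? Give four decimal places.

A(A) = MTBF/(MTBF+MTTR) = 3662/(3662+63.2) = 0.9830

0.9830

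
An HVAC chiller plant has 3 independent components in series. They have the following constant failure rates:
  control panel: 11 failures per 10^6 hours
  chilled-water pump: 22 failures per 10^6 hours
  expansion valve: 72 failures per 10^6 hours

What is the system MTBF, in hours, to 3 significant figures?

Series of exponential components: λ_sys = Σ λ_i
λ_sys = 0.000011 + 0.000022 + 0.000072 = 1.0500e-04 /h
MTBF = 1 / λ_sys = 9520 h

9520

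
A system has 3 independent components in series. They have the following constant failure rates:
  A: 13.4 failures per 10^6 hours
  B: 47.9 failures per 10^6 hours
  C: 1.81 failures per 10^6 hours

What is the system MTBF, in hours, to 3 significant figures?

Series of exponential components: λ_sys = Σ λ_i
λ_sys = 0.0000134 + 0.0000479 + 0.00000181 = 6.3110e-05 /h
MTBF = 1 / λ_sys = 15800 h

15800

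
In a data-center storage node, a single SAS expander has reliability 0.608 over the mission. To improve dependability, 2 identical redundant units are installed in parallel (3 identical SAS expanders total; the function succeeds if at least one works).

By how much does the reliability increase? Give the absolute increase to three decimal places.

0.332

R_before = 0.608
R_after = 1 − (1 − 0.608)^3 = 0.940
ΔR = 0.940 − 0.608 = 0.332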